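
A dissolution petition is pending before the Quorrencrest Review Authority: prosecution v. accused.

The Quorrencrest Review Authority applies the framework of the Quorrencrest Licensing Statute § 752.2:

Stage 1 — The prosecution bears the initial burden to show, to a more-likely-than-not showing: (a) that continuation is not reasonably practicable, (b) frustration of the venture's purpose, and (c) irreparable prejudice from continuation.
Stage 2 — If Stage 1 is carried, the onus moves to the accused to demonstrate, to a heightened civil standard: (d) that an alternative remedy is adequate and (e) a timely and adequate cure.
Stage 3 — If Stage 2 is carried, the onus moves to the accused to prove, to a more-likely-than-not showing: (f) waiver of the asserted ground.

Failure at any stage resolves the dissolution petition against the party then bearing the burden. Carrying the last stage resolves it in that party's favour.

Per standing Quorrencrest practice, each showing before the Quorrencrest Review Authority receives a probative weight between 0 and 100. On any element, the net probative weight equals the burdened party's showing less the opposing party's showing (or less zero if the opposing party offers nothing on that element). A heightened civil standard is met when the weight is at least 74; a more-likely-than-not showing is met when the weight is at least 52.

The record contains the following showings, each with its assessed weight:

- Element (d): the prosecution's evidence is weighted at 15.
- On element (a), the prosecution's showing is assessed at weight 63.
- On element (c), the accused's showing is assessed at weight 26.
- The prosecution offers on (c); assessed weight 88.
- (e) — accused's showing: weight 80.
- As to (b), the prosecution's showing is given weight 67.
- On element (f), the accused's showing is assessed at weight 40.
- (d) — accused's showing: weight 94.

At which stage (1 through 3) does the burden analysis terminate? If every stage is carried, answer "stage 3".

Stage 1 (prosecution, a more-likely-than-not showing, weight is at least 52): (a) 63 ≥ 52 — meets; (b) 67 ≥ 52 — meets; (c) net 88−26=62 ≥ 52 — meets.
  All elements met. The burden passes to the accused.
Stage 2 (accused, a heightened civil standard, weight is at least 74): (d) net 94−15=79 ≥ 74 — meets; (e) 80 ≥ 74 — meets.
  Stage 2 is satisfied; the accused continues to bear the burden.
Stage 3 (accused, a more-likely-than-not showing, weight is at least 52): (f) 40 < 52 — fails.
  Stage 3 not carried; the accused fails its burden.
The prosecution prevails.

stage 3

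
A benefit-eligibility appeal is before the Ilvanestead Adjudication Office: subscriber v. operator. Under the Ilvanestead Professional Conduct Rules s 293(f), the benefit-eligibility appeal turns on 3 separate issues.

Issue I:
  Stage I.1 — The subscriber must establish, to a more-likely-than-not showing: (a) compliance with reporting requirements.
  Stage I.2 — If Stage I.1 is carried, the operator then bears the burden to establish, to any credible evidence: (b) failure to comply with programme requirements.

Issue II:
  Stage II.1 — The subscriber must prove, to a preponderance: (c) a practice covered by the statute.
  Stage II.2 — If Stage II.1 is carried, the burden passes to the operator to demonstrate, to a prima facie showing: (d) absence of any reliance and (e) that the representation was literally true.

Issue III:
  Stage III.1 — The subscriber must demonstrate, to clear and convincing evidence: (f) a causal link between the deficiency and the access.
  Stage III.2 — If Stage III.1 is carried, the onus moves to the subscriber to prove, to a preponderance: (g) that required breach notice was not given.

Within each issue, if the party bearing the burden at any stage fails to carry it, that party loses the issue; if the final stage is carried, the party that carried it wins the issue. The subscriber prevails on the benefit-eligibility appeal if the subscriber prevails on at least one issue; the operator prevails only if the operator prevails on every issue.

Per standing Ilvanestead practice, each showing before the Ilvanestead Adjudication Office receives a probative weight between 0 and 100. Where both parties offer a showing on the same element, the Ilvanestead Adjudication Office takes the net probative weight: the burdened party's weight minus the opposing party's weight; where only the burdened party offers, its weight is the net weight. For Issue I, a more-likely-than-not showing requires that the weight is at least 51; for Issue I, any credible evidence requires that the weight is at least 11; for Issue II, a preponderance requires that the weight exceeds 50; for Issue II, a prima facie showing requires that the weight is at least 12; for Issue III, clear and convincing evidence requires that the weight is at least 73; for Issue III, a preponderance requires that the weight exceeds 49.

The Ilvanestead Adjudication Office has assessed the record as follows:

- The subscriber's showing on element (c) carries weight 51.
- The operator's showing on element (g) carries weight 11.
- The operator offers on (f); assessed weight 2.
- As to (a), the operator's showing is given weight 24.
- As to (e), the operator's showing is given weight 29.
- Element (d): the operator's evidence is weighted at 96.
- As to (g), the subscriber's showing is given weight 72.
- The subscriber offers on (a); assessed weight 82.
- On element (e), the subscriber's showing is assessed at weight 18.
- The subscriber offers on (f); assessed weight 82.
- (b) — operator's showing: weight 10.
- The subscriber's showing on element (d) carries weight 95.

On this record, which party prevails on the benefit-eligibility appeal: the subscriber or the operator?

— Issue I —
At Stage I.1 the subscriber must meet a more-likely-than-not showing (weight is at least 51): on (a) the weight is 82 less the opposing 24 gives net 58, ≥ 51, so (a) meets the standard.
  All elements met. The burden passes to the operator.
At Stage I.2 the operator must meet any credible evidence (weight is at least 11): on (b) the weight is 10, which does not reach 11, so (b) does not meet the standard.
  Stage I.2 not carried; the operator fails its burden.
The analysis ends at Stage I.2; the subscriber prevails on this issue.
— Issue II —
Stage II.1 — burden on subscriber; standard: a preponderance (weight exceeds 50).
    (c): 51 > 50 [met]
  All elements met. The burden passes to the operator.
Stage II.2 — burden on operator; standard: a prima facie showing (weight is at least 12).
    (d): 96 − 95 = 1 < 12 [not met]
    (e): 29 − 18 = 11 < 12 [not met]
  The operator does not carry Stage II.2.
The analysis ends at Stage II.2; the subscriber prevails on this issue.
— Issue III —
At Stage III.1 the subscriber must meet clear and convincing evidence (weight is at least 73): on (f) the weight is 82 less the opposing 2 gives net 80, ≥ 73, so (f) meets the standard.
  All elements met. The subscriber retains the burden for Stage III.2.
At Stage III.2 the subscriber must meet a preponderance (weight exceeds 49): on (g) the weight is 72 less the opposing 11 gives net 61, > 49, so (g) meets the standard.
  Stage III.2 carried; the final stage is satisfied.
With every stage satisfied, the subscriber prevails on this issue.
Per-issue: Issue I → subscriber; Issue II → subscriber; Issue III → subscriber. The subscriber must prevail on at least one issue; overall, the subscriber prevails.

subscriber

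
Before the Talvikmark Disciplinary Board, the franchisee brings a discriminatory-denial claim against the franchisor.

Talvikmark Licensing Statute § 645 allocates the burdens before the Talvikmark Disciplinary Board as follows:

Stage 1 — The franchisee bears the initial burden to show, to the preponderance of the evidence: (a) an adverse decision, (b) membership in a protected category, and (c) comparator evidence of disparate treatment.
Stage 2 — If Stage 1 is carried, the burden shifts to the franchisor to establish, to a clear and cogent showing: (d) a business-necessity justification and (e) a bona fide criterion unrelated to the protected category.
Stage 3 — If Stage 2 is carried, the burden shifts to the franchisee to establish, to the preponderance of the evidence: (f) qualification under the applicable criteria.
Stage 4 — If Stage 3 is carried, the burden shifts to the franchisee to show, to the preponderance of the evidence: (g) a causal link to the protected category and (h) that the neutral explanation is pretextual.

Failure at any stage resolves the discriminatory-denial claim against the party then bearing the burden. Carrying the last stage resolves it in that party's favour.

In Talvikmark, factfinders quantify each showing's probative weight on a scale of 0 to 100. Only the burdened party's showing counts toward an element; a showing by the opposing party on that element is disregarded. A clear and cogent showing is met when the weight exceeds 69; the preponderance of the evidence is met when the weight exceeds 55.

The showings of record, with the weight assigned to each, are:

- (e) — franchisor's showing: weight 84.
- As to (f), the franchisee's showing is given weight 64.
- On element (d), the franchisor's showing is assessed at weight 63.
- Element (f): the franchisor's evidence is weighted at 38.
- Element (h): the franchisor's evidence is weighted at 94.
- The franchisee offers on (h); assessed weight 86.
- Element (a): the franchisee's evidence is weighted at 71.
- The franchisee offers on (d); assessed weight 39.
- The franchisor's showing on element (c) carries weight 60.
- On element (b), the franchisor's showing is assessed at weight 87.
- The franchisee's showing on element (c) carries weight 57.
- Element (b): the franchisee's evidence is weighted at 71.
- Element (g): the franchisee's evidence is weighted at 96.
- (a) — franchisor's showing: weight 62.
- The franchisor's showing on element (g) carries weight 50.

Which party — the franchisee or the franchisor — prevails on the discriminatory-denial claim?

franchisee

Stage 1 (franchisee, the preponderance of the evidence, weight exceeds 55): (a) 71 (franchisor's 62 disregarded) > 55 — meets; (b) 71 (franchisor's 87 disregarded) > 55 — meets; (c) 57 (franchisor's 60 disregarded) > 55 — meets.
  The franchisee carries Stage 1; the franchisor now bears the burden.
Stage 2 (franchisor, a clear and cogent showing, weight exceeds 69): (d) 63 (franchisee's 39 disregarded) ≤ 69 — fails; (e) 84 > 69 — meets.
  The franchisor does not carry Stage 2.
So the franchisee prevails.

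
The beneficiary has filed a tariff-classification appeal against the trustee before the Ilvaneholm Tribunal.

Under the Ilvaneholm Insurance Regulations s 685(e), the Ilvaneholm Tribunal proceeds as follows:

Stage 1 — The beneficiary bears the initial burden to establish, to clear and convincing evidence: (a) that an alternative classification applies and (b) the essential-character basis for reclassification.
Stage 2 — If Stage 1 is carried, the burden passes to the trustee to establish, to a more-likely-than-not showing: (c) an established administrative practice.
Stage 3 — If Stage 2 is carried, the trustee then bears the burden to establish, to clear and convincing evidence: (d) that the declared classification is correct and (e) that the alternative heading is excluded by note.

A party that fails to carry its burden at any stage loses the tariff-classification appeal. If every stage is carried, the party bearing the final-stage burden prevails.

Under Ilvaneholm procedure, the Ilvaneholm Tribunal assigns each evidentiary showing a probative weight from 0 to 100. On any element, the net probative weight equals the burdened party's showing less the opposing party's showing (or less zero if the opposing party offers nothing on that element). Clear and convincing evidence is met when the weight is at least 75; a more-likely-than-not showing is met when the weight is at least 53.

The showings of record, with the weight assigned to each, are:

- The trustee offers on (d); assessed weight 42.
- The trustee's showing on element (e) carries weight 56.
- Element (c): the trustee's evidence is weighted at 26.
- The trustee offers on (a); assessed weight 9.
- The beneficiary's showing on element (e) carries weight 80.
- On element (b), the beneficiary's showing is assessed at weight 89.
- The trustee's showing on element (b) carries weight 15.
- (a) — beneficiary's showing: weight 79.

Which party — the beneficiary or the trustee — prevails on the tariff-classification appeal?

trustee

At Stage 1 the beneficiary must meet clear and convincing evidence (weight is at least 75): on (a) the weight is 79 less the opposing 9 gives net 70, < 75, so (a) does not meet the standard; on (b) the weight is 89 less the opposing 15 gives net 74, which does not reach 75, so (b) does not meet the standard.
  Stage 1 not carried; the beneficiary fails its burden.
The trustee prevails.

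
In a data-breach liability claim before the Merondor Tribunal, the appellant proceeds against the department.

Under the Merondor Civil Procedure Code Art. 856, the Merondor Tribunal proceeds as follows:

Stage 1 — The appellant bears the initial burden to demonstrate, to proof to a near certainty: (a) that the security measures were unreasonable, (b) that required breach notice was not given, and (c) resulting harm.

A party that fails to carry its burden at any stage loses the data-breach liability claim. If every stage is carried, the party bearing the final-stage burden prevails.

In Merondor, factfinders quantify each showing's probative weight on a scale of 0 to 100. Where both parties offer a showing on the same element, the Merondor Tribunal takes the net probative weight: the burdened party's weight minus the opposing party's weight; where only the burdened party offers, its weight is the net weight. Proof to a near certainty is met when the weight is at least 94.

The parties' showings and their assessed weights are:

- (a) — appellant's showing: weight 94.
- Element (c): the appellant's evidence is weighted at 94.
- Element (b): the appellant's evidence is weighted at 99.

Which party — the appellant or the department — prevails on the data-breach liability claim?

appellant

At Stage 1 the appellant must meet proof to a near certainty (weight is at least 94): on (a) the weight is 94, which does reach 94, so (a) meets the standard; on (b) the weight is 99, ≥ 94, so (b) meets the standard; on (c) the weight is 94, ≥ 94, so (c) meets the standard.
  Stage 1 carried; the final stage is satisfied.
Every stage carried; the appellant prevails.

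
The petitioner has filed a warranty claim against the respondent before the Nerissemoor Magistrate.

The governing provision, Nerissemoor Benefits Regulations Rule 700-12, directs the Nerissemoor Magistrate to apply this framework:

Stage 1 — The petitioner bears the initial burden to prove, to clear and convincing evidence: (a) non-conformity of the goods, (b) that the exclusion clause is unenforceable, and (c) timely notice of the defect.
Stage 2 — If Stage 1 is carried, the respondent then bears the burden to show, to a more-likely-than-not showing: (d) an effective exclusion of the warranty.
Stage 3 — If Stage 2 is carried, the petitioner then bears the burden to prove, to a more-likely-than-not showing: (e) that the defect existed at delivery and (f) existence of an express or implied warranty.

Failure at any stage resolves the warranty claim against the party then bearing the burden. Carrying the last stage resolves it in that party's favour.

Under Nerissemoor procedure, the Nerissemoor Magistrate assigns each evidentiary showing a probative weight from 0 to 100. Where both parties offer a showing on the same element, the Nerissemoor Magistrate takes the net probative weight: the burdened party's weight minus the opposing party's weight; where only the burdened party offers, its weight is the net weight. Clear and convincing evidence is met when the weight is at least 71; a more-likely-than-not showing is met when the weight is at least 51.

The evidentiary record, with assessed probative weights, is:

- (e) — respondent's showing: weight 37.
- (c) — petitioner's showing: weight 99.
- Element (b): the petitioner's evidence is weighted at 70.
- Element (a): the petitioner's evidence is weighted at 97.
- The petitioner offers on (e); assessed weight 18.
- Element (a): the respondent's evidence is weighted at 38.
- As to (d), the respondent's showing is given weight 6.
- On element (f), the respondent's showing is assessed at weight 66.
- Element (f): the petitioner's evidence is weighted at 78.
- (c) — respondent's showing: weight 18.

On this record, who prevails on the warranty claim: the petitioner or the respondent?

Stage 1 — burden on petitioner; standard: clear and convincing evidence (weight is at least 71).
    (a): 97 − 38 = 59 < 71 [not met]
    (b): 70 < 71 [not met]
    (c): 99 − 18 = 81 ≥ 71 [met]
  The petitioner does not carry Stage 1.
The analysis ends at Stage 1; the respondent prevails.

respondent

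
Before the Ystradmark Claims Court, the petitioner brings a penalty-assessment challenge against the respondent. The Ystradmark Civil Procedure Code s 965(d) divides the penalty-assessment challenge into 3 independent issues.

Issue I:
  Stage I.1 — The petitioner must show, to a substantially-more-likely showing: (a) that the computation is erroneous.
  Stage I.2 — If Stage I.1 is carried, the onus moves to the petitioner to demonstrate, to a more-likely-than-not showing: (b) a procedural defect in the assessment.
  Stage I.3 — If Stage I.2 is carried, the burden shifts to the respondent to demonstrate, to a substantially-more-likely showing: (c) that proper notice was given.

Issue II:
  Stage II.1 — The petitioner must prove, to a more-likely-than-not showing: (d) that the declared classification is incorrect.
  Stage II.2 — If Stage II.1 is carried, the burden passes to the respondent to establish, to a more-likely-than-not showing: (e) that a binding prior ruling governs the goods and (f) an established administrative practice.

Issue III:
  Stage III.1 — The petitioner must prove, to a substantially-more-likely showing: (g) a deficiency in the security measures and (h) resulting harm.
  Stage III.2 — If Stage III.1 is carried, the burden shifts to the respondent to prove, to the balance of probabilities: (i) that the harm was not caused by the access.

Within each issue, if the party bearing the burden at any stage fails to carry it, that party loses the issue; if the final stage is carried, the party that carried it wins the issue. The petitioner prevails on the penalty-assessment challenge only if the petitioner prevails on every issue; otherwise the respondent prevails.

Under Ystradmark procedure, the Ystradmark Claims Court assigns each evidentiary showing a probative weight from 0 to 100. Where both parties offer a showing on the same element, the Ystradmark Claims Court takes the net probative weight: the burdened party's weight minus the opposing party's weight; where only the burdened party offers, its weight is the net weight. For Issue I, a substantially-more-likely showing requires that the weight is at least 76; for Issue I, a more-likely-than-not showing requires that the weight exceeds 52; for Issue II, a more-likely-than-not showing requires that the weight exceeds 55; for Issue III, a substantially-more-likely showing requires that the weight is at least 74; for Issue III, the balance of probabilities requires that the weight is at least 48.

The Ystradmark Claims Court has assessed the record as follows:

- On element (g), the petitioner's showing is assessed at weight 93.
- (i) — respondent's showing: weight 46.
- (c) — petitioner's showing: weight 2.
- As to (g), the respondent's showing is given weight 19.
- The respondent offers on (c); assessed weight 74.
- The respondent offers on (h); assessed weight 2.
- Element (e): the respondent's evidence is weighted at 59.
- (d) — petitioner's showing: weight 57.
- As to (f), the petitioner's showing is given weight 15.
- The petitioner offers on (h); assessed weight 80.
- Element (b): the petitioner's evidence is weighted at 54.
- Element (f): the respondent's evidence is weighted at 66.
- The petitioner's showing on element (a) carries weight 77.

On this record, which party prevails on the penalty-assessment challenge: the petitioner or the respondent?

— Issue I —
Stage I.1 — burden on petitioner; standard: a substantially-more-likely showing (weight is at least 76).
    (a): 77 ≥ 76 [met]
  All elements met. The petitioner retains the burden for Stage I.2.
Stage I.2 — burden on petitioner; standard: a more-likely-than-not showing (weight exceeds 52).
    (b): 54 > 52 [met]
  Stage I.2 is satisfied; the onus moves to the respondent.
Stage I.3 — burden on respondent; standard: a substantially-more-likely showing (weight is at least 76).
    (c): 74 − 2 = 72 < 76 [not met]
  Stage I.3 not carried; the respondent fails its burden.
The analysis ends at Stage I.3; the petitioner prevails on this issue.
— Issue II —
Stage II.1 — burden on petitioner; standard: a more-likely-than-not showing (weight exceeds 55).
    (d): 57 > 55 [met]
  Stage II.1 is satisfied; the onus moves to the respondent.
Stage II.2 — burden on respondent; standard: a more-likely-than-not showing (weight exceeds 55).
    (e): 59 > 55 [met]
    (f): 66 − 15 = 51 ≤ 55 [not met]
  The respondent does not carry Stage II.2.
The analysis ends at Stage II.2; the petitioner prevails on this issue.
— Issue III —
Stage III.1 (petitioner, a substantially-more-likely showing, weight is at least 74): (g) net 93−19=74 ≥ 74 — meets; (h) net 80−2=78 ≥ 74 — meets.
  All elements met. The burden passes to the respondent.
Stage III.2 (respondent, the balance of probabilities, weight is at least 48): (i) 46 < 48 — fails.
  Not every element is met, so the respondent fails to carry Stage III.2.
So the petitioner prevails on this issue.
Per-issue: Issue I → petitioner; Issue II → petitioner; Issue III → petitioner. The petitioner must prevail on every issue; overall, the petitioner prevails.

petitioner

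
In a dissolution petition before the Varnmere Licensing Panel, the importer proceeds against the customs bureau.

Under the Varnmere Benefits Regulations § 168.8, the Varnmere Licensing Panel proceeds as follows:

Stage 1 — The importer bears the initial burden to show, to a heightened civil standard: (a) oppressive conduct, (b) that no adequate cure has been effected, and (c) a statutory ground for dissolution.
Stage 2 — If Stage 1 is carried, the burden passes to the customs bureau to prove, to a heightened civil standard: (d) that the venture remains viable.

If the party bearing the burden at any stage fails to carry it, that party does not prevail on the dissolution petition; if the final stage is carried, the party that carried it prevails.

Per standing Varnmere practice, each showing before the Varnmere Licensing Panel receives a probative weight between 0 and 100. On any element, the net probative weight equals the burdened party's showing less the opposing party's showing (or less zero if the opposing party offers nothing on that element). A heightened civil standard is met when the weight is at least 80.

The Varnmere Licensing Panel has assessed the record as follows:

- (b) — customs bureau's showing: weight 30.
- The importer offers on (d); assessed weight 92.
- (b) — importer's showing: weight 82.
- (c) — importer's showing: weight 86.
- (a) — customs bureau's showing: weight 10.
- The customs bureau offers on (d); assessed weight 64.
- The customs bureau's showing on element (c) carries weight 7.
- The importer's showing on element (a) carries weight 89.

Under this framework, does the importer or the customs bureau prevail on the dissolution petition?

Stage 1 (importer, a heightened civil standard, weight is at least 80): (a) net 89−10=79 < 80 — fails; (b) net 82−30=52 < 80 — fails; (c) net 86−7=79 < 80 — fails.
  The importer does not carry Stage 1.
So the customs bureau prevails.

customs bureau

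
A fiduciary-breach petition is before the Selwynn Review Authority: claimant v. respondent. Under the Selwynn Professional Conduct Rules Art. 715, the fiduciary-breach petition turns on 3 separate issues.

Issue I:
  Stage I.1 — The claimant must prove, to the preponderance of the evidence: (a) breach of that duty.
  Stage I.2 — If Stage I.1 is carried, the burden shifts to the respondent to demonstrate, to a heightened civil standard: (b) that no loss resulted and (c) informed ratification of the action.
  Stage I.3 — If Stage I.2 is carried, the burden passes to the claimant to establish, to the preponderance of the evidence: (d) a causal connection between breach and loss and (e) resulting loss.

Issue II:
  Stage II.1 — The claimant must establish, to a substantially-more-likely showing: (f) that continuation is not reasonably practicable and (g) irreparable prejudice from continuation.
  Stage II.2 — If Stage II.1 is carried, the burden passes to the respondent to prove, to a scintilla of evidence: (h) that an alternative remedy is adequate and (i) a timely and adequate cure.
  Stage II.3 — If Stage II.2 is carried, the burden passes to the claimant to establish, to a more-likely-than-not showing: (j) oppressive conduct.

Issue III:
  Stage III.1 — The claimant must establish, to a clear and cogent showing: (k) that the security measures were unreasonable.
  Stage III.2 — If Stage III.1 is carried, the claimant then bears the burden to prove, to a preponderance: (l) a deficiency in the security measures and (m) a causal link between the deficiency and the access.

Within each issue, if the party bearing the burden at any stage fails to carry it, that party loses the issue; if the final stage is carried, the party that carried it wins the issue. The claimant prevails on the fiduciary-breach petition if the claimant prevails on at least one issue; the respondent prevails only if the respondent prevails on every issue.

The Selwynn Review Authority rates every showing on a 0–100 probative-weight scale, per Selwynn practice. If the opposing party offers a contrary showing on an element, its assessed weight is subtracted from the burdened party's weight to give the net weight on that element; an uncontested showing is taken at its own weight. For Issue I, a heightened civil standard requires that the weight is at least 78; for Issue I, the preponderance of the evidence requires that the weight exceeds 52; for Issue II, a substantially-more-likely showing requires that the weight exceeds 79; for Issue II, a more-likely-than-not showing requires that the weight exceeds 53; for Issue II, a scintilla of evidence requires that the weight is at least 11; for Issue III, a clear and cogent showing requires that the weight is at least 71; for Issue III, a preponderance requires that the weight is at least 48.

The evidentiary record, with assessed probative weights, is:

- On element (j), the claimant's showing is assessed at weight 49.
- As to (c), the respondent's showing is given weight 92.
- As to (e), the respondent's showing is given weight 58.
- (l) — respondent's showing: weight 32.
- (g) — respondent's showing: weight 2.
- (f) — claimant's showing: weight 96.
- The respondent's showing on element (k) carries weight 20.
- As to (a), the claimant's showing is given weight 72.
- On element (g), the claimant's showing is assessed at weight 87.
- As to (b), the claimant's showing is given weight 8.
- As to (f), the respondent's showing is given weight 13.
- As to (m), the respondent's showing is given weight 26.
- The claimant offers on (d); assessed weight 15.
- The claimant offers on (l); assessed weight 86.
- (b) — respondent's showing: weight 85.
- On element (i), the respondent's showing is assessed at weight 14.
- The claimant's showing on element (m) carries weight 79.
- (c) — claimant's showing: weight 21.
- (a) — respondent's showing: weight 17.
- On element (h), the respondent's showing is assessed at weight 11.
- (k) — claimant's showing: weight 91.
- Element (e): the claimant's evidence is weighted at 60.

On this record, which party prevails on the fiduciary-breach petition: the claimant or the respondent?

— Issue I —
Stage I.1 (claimant, the preponderance of the evidence, weight exceeds 52): (a) net 72−17=55 > 52 — meets.
  Stage I.1 is satisfied; the onus moves to the respondent.
Stage I.2 (respondent, a heightened civil standard, weight is at least 78): (b) net 85−8=77 < 78 — fails; (c) net 92−21=71 < 78 — fails.
  Not every element is met, so the respondent fails to carry Stage I.2.
So the claimant prevails on this issue.
— Issue II —
Stage II.1 — burden on claimant; standard: a substantially-more-likely showing (weight exceeds 79).
    (f): 96 − 13 = 83 > 79 [met]
    (g): 87 − 2 = 85 > 79 [met]
  Stage II.1 carried; the burden shifts to the respondent.
Stage II.2 — burden on respondent; standard: a scintilla of evidence (weight is at least 11).
    (h): 11 ≥ 11 [met]
    (i): 14 ≥ 11 [met]
  Stage II.2 carried; the burden shifts to the claimant.
Stage II.3 — burden on claimant; standard: a more-likely-than-not showing (weight exceeds 53).
    (j): 49 ≤ 53 [not met]
  Stage II.3 not carried; the claimant fails its burden.
The respondent prevails on this issue.
— Issue III —
At Stage III.1 the claimant must meet a clear and cogent showing (weight is at least 71): on (k) the weight is 91 less the opposing 20 gives net 71, which does reach 71, so (k) meets the standard.
  Stage III.1 carried; the burden remains with the claimant.
At Stage III.2 the claimant must meet a preponderance (weight is at least 48): on (l) the weight is 86 less the opposing 32 gives net 54, which does reach 48, so (l) meets the standard; on (m) the weight is 79 less the opposing 26 gives net 53, which does reach 48, so (m) meets the standard.
  All elements met at the final stage.
All stages carried — the claimant prevails on this issue.
Per-issue: Issue I → claimant; Issue II → respondent; Issue III → claimant. The claimant must prevail on at least one issue; overall, the claimant prevails.

claimant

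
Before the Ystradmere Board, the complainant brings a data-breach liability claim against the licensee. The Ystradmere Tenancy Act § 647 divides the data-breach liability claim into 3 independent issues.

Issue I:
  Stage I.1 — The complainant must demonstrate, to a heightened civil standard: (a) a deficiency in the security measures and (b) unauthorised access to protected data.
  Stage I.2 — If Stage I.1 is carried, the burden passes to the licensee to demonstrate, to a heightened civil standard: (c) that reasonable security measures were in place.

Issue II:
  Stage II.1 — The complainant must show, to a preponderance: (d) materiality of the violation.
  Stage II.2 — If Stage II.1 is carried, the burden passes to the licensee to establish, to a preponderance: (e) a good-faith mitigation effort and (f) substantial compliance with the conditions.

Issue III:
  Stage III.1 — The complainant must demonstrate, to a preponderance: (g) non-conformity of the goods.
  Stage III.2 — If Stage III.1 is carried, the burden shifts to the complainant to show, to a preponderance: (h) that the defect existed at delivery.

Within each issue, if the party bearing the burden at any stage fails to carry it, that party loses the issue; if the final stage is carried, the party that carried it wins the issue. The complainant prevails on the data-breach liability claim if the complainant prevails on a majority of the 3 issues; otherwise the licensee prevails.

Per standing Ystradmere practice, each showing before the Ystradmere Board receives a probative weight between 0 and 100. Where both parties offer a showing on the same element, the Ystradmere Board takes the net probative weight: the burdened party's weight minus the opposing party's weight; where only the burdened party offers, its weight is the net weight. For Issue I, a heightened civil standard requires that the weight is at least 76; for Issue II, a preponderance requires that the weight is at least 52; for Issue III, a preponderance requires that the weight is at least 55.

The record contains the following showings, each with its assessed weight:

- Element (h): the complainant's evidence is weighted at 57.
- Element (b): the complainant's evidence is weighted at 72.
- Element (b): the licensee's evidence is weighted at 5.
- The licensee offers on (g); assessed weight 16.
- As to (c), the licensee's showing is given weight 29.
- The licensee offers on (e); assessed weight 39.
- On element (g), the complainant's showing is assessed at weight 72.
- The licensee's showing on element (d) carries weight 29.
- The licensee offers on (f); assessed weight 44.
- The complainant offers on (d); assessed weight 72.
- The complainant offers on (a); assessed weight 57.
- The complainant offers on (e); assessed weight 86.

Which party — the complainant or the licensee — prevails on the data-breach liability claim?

licensee

— Issue I —
Stage I.1 (complainant, a heightened civil standard, weight is at least 76): (a) 57 < 76 — fails; (b) net 72−5=67 < 76 — fails.
  The complainant does not carry Stage I.1.
The licensee prevails on this issue.
— Issue II —
Stage II.1 (complainant, a preponderance, weight is at least 52): (d) net 72−29=43 < 52 — fails.
  Not every element is met, so the complainant fails to carry Stage II.1.
So the licensee prevails on this issue.
— Issue III —
At Stage III.1 the complainant must meet a preponderance (weight is at least 55): on (g) the weight is 72 less the opposing 16 gives net 56, which does reach 55, so (g) meets the standard.
  Stage III.1 is satisfied; the complainant continues to bear the burden.
At Stage III.2 the complainant must meet a preponderance (weight is at least 55): on (h) the weight is 57, ≥ 55, so (h) meets the standard.
  Stage III.2 carried; the final stage is satisfied.
Every stage carried; the complainant prevails on this issue.
Per-issue: Issue I → licensee; Issue II → licensee; Issue III → complainant. The complainant must prevail on a majority of issues; overall, the licensee prevails.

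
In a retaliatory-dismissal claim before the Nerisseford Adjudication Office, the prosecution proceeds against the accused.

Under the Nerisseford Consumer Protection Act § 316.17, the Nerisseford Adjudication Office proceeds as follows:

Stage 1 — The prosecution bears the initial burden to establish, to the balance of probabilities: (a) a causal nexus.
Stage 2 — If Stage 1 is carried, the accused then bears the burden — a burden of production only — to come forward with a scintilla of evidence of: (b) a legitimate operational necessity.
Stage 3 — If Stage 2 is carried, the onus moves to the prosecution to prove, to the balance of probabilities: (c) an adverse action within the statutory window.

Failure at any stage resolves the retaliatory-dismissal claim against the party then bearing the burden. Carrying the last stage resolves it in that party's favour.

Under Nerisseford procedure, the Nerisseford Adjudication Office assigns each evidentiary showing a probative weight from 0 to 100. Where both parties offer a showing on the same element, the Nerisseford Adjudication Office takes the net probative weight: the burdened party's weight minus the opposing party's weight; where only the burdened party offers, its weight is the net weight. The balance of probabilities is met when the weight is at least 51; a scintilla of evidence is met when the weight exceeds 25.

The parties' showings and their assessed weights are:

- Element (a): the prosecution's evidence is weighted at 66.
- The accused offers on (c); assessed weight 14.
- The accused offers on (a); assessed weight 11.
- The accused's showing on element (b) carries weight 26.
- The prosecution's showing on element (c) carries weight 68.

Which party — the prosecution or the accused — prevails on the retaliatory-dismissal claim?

prosecution

Stage 1 — burden on prosecution; standard: the balance of probabilities (weight is at least 51).
    (a): 66 − 11 = 55 ≥ 51 [met]
  All elements met. The burden passes to the accused.
Stage 2 — burden on accused; standard: a scintilla of evidence (weight exceeds 25).
    (b): 26 > 25 [met]
  Stage 2 carried; the burden shifts to the prosecution.
Stage 3 — burden on prosecution; standard: the balance of probabilities (weight is at least 51).
    (c): 68 − 14 = 54 ≥ 51 [met]
  The prosecution carries the last stage.
With every stage satisfied, the prosecution prevails.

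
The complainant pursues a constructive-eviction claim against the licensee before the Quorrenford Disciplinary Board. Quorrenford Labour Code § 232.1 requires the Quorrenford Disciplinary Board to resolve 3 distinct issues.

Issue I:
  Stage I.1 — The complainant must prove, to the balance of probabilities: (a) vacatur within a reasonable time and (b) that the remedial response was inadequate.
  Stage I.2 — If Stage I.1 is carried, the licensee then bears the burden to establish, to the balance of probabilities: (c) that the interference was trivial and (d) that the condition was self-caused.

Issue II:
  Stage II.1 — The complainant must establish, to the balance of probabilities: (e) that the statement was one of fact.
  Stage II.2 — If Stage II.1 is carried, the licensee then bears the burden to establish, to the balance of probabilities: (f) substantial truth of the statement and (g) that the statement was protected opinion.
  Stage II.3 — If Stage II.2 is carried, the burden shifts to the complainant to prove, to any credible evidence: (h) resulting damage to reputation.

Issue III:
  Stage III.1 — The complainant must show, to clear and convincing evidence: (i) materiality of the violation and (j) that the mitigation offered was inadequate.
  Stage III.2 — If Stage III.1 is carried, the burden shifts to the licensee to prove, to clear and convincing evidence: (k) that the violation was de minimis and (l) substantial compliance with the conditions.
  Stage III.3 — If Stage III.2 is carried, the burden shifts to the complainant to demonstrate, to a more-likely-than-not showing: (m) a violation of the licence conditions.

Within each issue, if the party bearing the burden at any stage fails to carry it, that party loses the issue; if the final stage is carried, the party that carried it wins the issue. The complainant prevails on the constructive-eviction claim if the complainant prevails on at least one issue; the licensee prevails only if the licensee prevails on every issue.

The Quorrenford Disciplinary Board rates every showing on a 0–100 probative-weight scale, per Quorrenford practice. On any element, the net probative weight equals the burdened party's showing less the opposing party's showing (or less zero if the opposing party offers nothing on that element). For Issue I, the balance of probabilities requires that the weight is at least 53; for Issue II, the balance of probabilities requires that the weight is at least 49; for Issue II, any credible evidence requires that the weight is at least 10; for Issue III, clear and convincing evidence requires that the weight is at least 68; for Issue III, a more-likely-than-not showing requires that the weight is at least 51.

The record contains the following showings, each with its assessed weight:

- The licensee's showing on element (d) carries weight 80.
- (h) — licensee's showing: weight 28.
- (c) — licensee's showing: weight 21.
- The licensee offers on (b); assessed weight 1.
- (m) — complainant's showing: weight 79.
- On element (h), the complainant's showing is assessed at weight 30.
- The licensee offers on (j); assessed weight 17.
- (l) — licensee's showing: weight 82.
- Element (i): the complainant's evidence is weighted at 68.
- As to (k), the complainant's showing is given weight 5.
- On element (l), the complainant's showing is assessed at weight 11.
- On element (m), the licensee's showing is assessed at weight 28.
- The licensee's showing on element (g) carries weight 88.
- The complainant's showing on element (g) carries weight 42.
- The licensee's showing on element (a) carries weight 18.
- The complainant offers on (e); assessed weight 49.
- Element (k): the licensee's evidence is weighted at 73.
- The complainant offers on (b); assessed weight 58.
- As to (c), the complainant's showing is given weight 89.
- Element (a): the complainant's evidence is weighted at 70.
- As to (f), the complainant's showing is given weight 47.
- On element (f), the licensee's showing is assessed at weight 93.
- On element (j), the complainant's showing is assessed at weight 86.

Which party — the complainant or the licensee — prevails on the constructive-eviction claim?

— Issue I —
Stage I.1 (complainant, the balance of probabilities, weight is at least 53): (a) net 70−18=52 < 53 — fails; (b) net 58−1=57 ≥ 53 — meets.
  The complainant does not carry Stage I.1.
So the licensee prevails on this issue.
— Issue II —
Stage II.1 (complainant, the balance of probabilities, weight is at least 49): (e) 49 ≥ 49 — meets.
  Stage II.1 is satisfied; the onus moves to the licensee.
Stage II.2 (licensee, the balance of probabilities, weight is at least 49): (f) net 93−47=46 < 49 — fails; (g) net 88−42=46 < 49 — fails.
  Stage II.2 not carried; the licensee fails its burden.
The analysis ends at Stage II.2; the complainant prevails on this issue.
— Issue III —
Stage III.1 — burden on complainant; standard: clear and convincing evidence (weight is at least 68).
    (i): 68 ≥ 68 [met]
    (j): 86 − 17 = 69 ≥ 68 [met]
  All elements met. The burden passes to the licensee.
Stage III.2 — burden on licensee; standard: clear and convincing evidence (weight is at least 68).
    (k): 73 − 5 = 68 ≥ 68 [met]
    (l): 82 − 11 = 71 ≥ 68 [met]
  Stage III.2 is satisfied; the onus moves to the complainant.
Stage III.3 — burden on complainant; standard: a more-likely-than-not showing (weight is at least 51).
    (m): 79 − 28 = 51 ≥ 51 [met]
  The complainant carries the last stage.
Every stage carried; the complainant prevails on this issue.
Per-issue: Issue I → licensee; Issue II → complainant; Issue III → complainant. The complainant must prevail on at least one issue; overall, the complainant prevails.

complainant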